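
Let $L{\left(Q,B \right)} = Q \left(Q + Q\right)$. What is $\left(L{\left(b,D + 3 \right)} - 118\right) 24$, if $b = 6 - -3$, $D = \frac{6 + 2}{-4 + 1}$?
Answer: $1056$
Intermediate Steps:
$D = - \frac{8}{3}$ ($D = \frac{8}{-3} = 8 \left(- \frac{1}{3}\right) = - \frac{8}{3} \approx -2.6667$)
$b = 9$ ($b = 6 + 3 = 9$)
$L{\left(Q,B \right)} = 2 Q^{2}$ ($L{\left(Q,B \right)} = Q 2 Q = 2 Q^{2}$)
$\left(L{\left(b,D + 3 \right)} - 118\right) 24 = \left(2 \cdot 9^{2} - 118\right) 24 = \left(2 \cdot 81 - 118\right) 24 = \left(162 - 118\right) 24 = 44 \cdot 24 = 1056$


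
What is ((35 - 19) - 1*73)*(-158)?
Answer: 9006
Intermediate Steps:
((35 - 19) - 1*73)*(-158) = (16 - 73)*(-158) = -57*(-158) = 9006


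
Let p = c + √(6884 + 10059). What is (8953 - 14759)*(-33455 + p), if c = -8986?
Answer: 246412446 - 5806*√16943 ≈ 2.4566e+8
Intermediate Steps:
p = -8986 + √16943 (p = -8986 + √(6884 + 10059) = -8986 + √16943 ≈ -8855.8)
(8953 - 14759)*(-33455 + p) = (8953 - 14759)*(-33455 + (-8986 + √16943)) = -5806*(-42441 + √16943) = 246412446 - 5806*√16943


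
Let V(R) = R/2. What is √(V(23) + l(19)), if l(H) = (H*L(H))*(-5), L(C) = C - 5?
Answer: 3*I*√586/2 ≈ 36.311*I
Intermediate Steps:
L(C) = -5 + C
V(R) = R/2 (V(R) = R*(½) = R/2)
l(H) = -5*H*(-5 + H) (l(H) = (H*(-5 + H))*(-5) = -5*H*(-5 + H))
√(V(23) + l(19)) = √((½)*23 + 5*19*(5 - 1*19)) = √(23/2 + 5*19*(5 - 19)) = √(23/2 + 5*19*(-14)) = √(23/2 - 1330) = √(-2637/2) = 3*I*√586/2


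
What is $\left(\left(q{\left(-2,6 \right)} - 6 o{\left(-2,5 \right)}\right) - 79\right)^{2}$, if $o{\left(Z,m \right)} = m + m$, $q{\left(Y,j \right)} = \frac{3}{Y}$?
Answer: $\frac{78961}{4} \approx 19740.0$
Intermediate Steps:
$o{\left(Z,m \right)} = 2 m$
$\left(\left(q{\left(-2,6 \right)} - 6 o{\left(-2,5 \right)}\right) - 79\right)^{2} = \left(\left(\frac{3}{-2} - 6 \cdot 2 \cdot 5\right) - 79\right)^{2} = \left(\left(3 \left(- \frac{1}{2}\right) - 60\right) - 79\right)^{2} = \left(\left(- \frac{3}{2} - 60\right) - 79\right)^{2} = \left(- \frac{123}{2} - 79\right)^{2} = \left(- \frac{281}{2}\right)^{2} = \frac{78961}{4}$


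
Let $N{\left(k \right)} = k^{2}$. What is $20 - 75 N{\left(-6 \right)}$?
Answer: $-2680$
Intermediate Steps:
$20 - 75 N{\left(-6 \right)} = 20 - 75 \left(-6\right)^{2} = 20 - 2700 = -2680$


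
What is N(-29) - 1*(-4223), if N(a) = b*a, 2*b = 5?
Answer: 8301/2 ≈ 4150.5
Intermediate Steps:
b = 5/2 (b = (½)*5 = 5/2 ≈ 2.5000)
N(a) = 5*a/2
N(-29) - 1*(-4223) = (5/2)*(-29) - 1*(-4223) = -145/2 + 4223 = 8301/2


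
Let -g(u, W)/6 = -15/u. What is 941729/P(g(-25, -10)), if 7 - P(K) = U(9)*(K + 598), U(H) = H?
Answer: -4708645/26713 ≈ -176.27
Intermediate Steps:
g(u, W) = 90/u (g(u, W) = -(-90)/u = 90/u)
P(K) = -5375 - 9*K (P(K) = 7 - 9*(K + 598) = 7 - 9*(598 + K) = 7 - (5382 + 9*K) = 7 + (-5382 - 9*K) = -5375 - 9*K)
941729/P(g(-25, -10)) = 941729/(-5375 - 810/(-25)) = 941729/(-5375 - 810*(-1)/25) = 941729/(-5375 - 9*(-18/5)) = 941729/(-5375 + 162/5) = 941729/(-26713/5) = 941729*(-5/26713) = -4708645/26713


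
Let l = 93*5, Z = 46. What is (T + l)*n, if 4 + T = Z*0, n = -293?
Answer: -135073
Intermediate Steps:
l = 465
T = -4 (T = -4 + 46*0 = -4 + 0 = -4)
(T + l)*n = (-4 + 465)*(-293) = 461*(-293) = -135073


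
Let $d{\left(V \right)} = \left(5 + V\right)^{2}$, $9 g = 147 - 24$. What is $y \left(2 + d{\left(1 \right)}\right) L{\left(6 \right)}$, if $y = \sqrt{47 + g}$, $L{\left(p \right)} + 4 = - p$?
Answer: $- \frac{380 \sqrt{546}}{3} \approx -2959.8$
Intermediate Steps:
$L{\left(p \right)} = -4 - p$
$g = \frac{41}{3}$ ($g = \frac{147 - 24}{9} = \frac{1}{9} \cdot 123 = \frac{41}{3} \approx 13.667$)
$y = \frac{\sqrt{546}}{3}$ ($y = \sqrt{47 + \frac{41}{3}} = \sqrt{\frac{182}{3}} = \frac{\sqrt{546}}{3} \approx 7.7889$)
$y \left(2 + d{\left(1 \right)}\right) L{\left(6 \right)} = \frac{\sqrt{546}}{3} \left(2 + \left(5 + 1\right)^{2}\right) \left(-4 - 6\right) = \frac{\sqrt{546}}{3} \left(2 + 6^{2}\right) \left(-4 - 6\right) = \frac{\sqrt{546}}{3} \left(2 + 36\right) \left(-10\right) = \frac{\sqrt{546}}{3} \cdot 38 \left(-10\right) = \frac{\sqrt{546}}{3} \left(-380\right) = - \frac{380 \sqrt{546}}{3}$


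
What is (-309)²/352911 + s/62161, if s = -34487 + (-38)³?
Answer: -8533526536/7312433557 ≈ -1.1670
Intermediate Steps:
s = -89359 (s = -34487 - 54872 = -89359)
(-309)²/352911 + s/62161 = (-309)²/352911 - 89359/62161 = 95481*(1/352911) - 89359*1/62161 = 31827/117637 - 89359/62161 = -8533526536/7312433557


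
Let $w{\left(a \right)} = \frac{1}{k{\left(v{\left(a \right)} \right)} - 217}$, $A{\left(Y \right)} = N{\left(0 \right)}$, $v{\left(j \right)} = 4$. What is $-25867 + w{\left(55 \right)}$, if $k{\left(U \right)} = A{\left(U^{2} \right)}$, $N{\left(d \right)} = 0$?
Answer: $- \frac{5613140}{217} \approx -25867.0$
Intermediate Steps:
$A{\left(Y \right)} = 0$
$k{\left(U \right)} = 0$
$w{\left(a \right)} = - \frac{1}{217}$ ($w{\left(a \right)} = \frac{1}{0 - 217} = \frac{1}{-217} = - \frac{1}{217}$)
$-25867 + w{\left(55 \right)} = -25867 - \frac{1}{217} = - \frac{5613140}{217}$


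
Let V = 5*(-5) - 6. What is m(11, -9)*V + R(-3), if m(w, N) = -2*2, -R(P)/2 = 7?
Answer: 110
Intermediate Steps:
R(P) = -14 (R(P) = -2*7 = -14)
V = -31 (V = -25 - 6 = -31)
m(w, N) = -4
m(11, -9)*V + R(-3) = -4*(-31) - 14 = 124 - 14 = 110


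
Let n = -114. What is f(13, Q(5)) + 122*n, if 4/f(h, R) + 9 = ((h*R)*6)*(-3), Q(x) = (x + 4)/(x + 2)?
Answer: -30166480/2169 ≈ -13908.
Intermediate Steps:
Q(x) = (4 + x)/(2 + x)
f(h, R) = 4/(-9 - 18*R*h) (f(h, R) = 4/(-9 + ((h*R)*6)*(-3)) = 4/(-9 + ((R*h)*6)*(-3)) = 4/(-9 + (6*R*h)*(-3)) = 4/(-9 - 18*R*h))
f(13, Q(5)) + 122*n = -4/(9 + 18*((4 + 5)/(2 + 5))*13) + 122*(-114) = -4/(9 + 18*(9/7)*13) - 13908 = -4/(9 + 2106/7) - 13908 = -4/2169/7 - 13908 = -4*7/2169 - 13908 = -28/2169 - 13908 = -30166480/2169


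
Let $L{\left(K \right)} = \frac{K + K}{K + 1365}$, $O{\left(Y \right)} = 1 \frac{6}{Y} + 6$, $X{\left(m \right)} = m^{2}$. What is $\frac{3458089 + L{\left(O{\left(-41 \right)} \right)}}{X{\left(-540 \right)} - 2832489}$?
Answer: $- \frac{996727655}{732362391} \approx -1.361$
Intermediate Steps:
$O{\left(Y \right)} = 6 + \frac{6}{Y}$ ($O{\left(Y \right)} = \frac{6}{Y} + 6 = 6 + \frac{6}{Y}$)
$L{\left(K \right)} = \frac{2 K}{1365 + K}$
$\frac{3458089 + L{\left(O{\left(-41 \right)} \right)}}{X{\left(-540 \right)} - 2832489} = \frac{3458089 + \frac{2 \left(6 + \frac{6}{-41}\right)}{1365 + \left(6 + \frac{6}{-41}\right)}}{\left(-540\right)^{2} - 2832489} = \frac{3458089 + \frac{2 \left(6 + 6 \left(- \frac{1}{41}\right)\right)}{1365 + \left(6 + 6 \left(- \frac{1}{41}\right)\right)}}{291600 - 2832489} = \frac{3458089 + \frac{2 \left(6 - \frac{6}{41}\right)}{1365 + \left(6 - \frac{6}{41}\right)}}{-2540889} = \left(3458089 + 2 \cdot \frac{240}{41} \frac{1}{1365 + \frac{240}{41}}\right) \left(- \frac{1}{2540889}\right) = \left(3458089 + 2 \cdot \frac{240}{41} \frac{1}{\frac{56205}{41}}\right) \left(- \frac{1}{2540889}\right) = \left(3458089 + 2 \cdot \frac{240}{41} \cdot \frac{41}{56205}\right) \left(- \frac{1}{2540889}\right) = \left(3458089 + \frac{32}{3747}\right) \left(- \frac{1}{2540889}\right) = \frac{12957459515}{3747} \left(- \frac{1}{2540889}\right) = - \frac{996727655}{732362391}$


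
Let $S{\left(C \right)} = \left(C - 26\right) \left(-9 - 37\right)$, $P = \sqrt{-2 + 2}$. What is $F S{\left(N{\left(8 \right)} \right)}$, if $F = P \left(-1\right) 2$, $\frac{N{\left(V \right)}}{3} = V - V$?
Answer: $0$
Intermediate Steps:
$N{\left(V \right)} = 0$ ($N{\left(V \right)} = 3 \left(V - V\right) = 3 \cdot 0 = 0$)
$P = 0$ ($P = \sqrt{0} = 0$)
$S{\left(C \right)} = 1196 - 46 C$ ($S{\left(C \right)} = \left(-26 + C\right) \left(-46\right) = 1196 - 46 C$)
$F = 0$ ($F = 0 \left(-1\right) 2 = 0 \cdot 2 = 0$)
$F S{\left(N{\left(8 \right)} \right)} = 0 \left(1196 - 0\right) = 0 \left(1196 + 0\right) = 0 \cdot 1196 = 0$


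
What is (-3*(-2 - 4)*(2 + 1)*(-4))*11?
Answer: -2376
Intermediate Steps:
(-3*(-2 - 4)*(2 + 1)*(-4))*11 = (-(-18)*3*(-4))*11 = (-3*(-18)*(-4))*11 = (54*(-4))*11 = -216*11 = -2376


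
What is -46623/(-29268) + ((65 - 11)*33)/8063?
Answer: 12972025/7151148 ≈ 1.8140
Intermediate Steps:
-46623/(-29268) + ((65 - 11)*33)/8063 = -46623*(-1/29268) + (54*33)*(1/8063) = 15541/9756 + 1782*(1/8063) = 15541/9756 + 162/733 = 12972025/7151148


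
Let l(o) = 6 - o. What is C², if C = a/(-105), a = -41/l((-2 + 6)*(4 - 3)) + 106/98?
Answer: 3621409/105884100 ≈ 0.034202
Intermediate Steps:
a = -1903/98 (a = -41/(6 - (-2 + 6)*(4 - 3)) + 106/98 = -41/(6 - 4) + 106*(1/98) = -41/(6 - 1*4) + 53/49 = -41/(6 - 4) + 53/49 = -41/2 + 53/49 = -1903/98 ≈ -19.418)
C = 1903/10290 (C = -1903/98/(-105) = -1903/98*(-1/105) = 1903/10290 ≈ 0.18494)
C² = (1903/10290)² = 3621409/105884100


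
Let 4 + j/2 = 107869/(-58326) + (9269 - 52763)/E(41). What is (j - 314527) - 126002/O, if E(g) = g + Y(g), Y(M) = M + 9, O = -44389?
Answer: -37165244075769976/117800993037 ≈ -3.1549e+5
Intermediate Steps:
Y(M) = 9 + M
E(g) = 9 + 2*g (E(g) = g + (9 + g) = 9 + 2*g)
j = -2567877787/2653833 (j = -8 + 2*(107869/(-58326) + (9269 - 52763)/(9 + 2*41)) = -8 + 2*(107869*(-1/58326) - 43494/(9 + 82)) = -8 + 2*(-107869/58326 - 43494/91) = -8 + 2*(-2546647123/5307666) = -8 - 2546647123/2653833 = -2567877787/2653833 ≈ -967.61)
(j - 314527) - 126002/O = (-2567877787/2653833 - 314527) - 126002/(-44389) = -837270009778/2653833 - 126002*(-1/44389) = -837270009778/2653833 + 126002/44389 = -37165244075769976/117800993037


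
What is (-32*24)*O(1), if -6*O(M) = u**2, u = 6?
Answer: 4608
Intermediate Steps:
O(M) = -6 (O(M) = -1/6*6**2 = -1/6*36 = -6)
(-32*24)*O(1) = -32*24*(-6) = -768*(-6) = 4608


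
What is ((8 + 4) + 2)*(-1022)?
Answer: -14308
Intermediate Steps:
((8 + 4) + 2)*(-1022) = (12 + 2)*(-1022) = 14*(-1022) = -14308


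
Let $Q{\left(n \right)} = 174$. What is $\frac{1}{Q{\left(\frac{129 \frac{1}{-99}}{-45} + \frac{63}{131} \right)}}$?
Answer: $\frac{1}{174} \approx 0.0057471$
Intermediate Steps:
$\frac{1}{Q{\left(\frac{129 \frac{1}{-99}}{-45} + \frac{63}{131} \right)}} = \frac{1}{174}$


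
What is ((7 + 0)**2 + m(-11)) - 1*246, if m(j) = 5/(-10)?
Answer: -395/2 ≈ -197.50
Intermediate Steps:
m(j) = -1/2 (m(j) = 5*(-1/10) = -1/2)
((7 + 0)**2 + m(-11)) - 1*246 = ((7 + 0)**2 - 1/2) - 1*246 = (7**2 - 1/2) - 246 = (49 - 1/2) - 246 = 97/2 - 246 = -395/2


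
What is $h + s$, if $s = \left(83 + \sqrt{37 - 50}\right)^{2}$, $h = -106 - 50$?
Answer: $6720 + 166 i \sqrt{13} \approx 6720.0 + 598.52 i$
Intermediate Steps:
$h = -156$ ($h = -106 - 50 = -156$)
$s = \left(83 + i \sqrt{13}\right)^{2}$ ($s = \left(83 + \sqrt{-13}\right)^{2} = \left(83 + i \sqrt{13}\right)^{2} \approx 6876.0 + 598.52 i$)
$h + s = -156 + \left(83 + i \sqrt{13}\right)^{2}$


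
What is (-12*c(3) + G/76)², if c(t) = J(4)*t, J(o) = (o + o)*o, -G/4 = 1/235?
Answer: 26457454229761/19936225 ≈ 1.3271e+6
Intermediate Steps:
G = -4/235 ≈ -0.017021
J(o) = 2*o² (J(o) = (2*o)*o = 2*o²)
c(t) = 32*t (c(t) = (2*4²)*t = (2*16)*t = 32*t)
(-12*c(3) + G/76)² = (-384*3 - 4/235/76)² = (-12*96 - 4/235*1/76)² = (-1152 - 1/4465)² = (-5143681/4465)² = 26457454229761/19936225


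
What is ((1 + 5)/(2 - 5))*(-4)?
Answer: 8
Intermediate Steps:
((1 + 5)/(2 - 5))*(-4) = (6/(-3))*(-4) = (6*(-1/3))*(-4) = -2*(-4) = 8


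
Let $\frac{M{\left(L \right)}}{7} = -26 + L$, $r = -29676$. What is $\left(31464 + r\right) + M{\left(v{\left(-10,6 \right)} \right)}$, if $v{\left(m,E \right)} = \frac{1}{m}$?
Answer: $\frac{16053}{10} \approx 1605.3$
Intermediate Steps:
$M{\left(L \right)} = -182 + 7 L$ ($M{\left(L \right)} = 7 \left(-26 + L\right) = -182 + 7 L$)
$\left(31464 + r\right) + M{\left(v{\left(-10,6 \right)} \right)} = \left(31464 - 29676\right) - \left(182 - \frac{7}{-10}\right) = 1788 + \left(-182 + 7 \left(- \frac{1}{10}\right)\right) = 1788 - \frac{1827}{10} = \frac{16053}{10}$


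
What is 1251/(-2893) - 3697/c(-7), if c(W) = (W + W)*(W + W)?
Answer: -10940617/567028 ≈ -19.295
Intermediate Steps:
c(W) = 4*W**2 (c(W) = (2*W)*(2*W) = 4*W**2)
1251/(-2893) - 3697/c(-7) = 1251/(-2893) - 3697/(4*(-7)**2) = 1251*(-1/2893) - 3697/(4*49) = -1251/2893 - 3697/196 = -10940617/567028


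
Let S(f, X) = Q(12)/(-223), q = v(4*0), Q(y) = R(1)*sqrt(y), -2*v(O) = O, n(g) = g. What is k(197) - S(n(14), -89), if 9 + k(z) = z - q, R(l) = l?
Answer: 188 + 2*sqrt(3)/223 ≈ 188.02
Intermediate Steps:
v(O) = -O/2
Q(y) = sqrt(y) (Q(y) = 1*sqrt(y) = sqrt(y))
q = 0 (q = -2*0 = -1/2*0 = 0)
k(z) = -9 + z (k(z) = -9 + (z - 1*0) = -9 + (z + 0) = -9 + z)
S(f, X) = -2*sqrt(3)/223 (S(f, X) = sqrt(12)/(-223) = (2*sqrt(3))*(-1/223) = -2*sqrt(3)/223)
k(197) - S(n(14), -89) = (-9 + 197) - (-2)*sqrt(3)/223 = 188 + 2*sqrt(3)/223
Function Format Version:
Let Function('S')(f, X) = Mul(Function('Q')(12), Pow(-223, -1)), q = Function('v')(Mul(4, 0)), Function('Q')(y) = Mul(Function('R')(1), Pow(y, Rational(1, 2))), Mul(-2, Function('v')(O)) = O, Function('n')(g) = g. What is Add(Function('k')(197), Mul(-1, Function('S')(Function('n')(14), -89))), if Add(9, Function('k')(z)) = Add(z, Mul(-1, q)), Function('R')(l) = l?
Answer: Add(188, Mul(Rational(2, 223), Pow(3, Rational(1, 2)))) ≈ 188.02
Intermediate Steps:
Function('v')(O) = Mul(Rational(-1, 2), O)
Function('Q')(y) = Pow(y, Rational(1, 2)) (Function('Q')(y) = Mul(1, Pow(y, Rational(1, 2))) = Pow(y, Rational(1, 2)))
q = 0 (q = Mul(Rational(-1, 2), Mul(4, 0)) = Mul(Rational(-1, 2), 0) = 0)
Function('k')(z) = Add(-9, z) (Function('k')(z) = Add(-9, Add(z, Mul(-1, 0))) = Add(-9, Add(z, 0)) = Add(-9, z))
Function('S')(f, X) = Mul(Rational(-2, 223), Pow(3, Rational(1, 2))) (Function('S')(f, X) = Mul(Pow(12, Rational(1, 2)), Pow(-223, -1)) = Mul(Mul(2, Pow(3, Rational(1, 2))), Rational(-1, 223)) = Mul(Rational(-2, 223), Pow(3, Rational(1, 2))))
Add(Function('k')(197), Mul(-1, Function('S')(Function('n')(14), -89))) = Add(Add(-9, 197), Mul(-1, Mul(Rational(-2, 223), Pow(3, Rational(1, 2))))) = Add(188, Mul(Rational(2, 223), Pow(3, Rational(1, 2))))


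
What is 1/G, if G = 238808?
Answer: 1/238808 ≈ 4.1875e-6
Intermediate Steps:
1/G = 1/238808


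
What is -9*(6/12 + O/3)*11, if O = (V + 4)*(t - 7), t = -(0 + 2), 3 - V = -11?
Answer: 10593/2 ≈ 5296.5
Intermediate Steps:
V = 14 (V = 3 - 1*(-11) = 3 + 11 = 14)
t = -2 (t = -1*2 = -2)
O = -162 (O = (14 + 4)*(-2 - 7) = 18*(-9) = -162)
-9*(6/12 + O/3)*11 = -9*(6/12 - 162/3)*11 = -9*(6*(1/12) - 162*⅓)*11 = -9*(½ - 54)*11 = -9*(-107/2)*11 = (963/2)*11 = 10593/2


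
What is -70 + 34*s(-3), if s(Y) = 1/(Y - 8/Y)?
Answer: -172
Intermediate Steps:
-70 + 34*s(-3) = -70 + 34*(-3/(-8 + (-3)²)) = -70 + 34*(-3/(-8 + 9)) = -70 + 34*(-3/1) = -70 + 34*(-3*1) = -70 + 34*(-3) = -70 - 102 = -172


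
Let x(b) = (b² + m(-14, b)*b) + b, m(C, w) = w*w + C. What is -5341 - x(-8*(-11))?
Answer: -693413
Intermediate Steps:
m(C, w) = C + w² (m(C, w) = w² + C = C + w²)
x(b) = b + b² + b*(-14 + b²) (x(b) = (b² + (-14 + b²)*b) + b = (b² + b*(-14 + b²)) + b = b + b² + b*(-14 + b²))
-5341 - x(-8*(-11)) = -5341 - (-8*(-11))*(-13 - 8*(-11) + (-8*(-11))²) = -5341 - 88*(-13 + 88 + 88²) = -5341 - 88*(-13 + 88 + 7744) = -5341 - 88*7819 = -5341 - 1*688072 = -5341 - 688072 = -693413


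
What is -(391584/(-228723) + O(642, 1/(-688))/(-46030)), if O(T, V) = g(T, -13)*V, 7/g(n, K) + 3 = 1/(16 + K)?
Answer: 33069155536421/19315590257920 ≈ 1.7120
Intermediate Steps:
g(n, K) = 7/(-3 + 1/(16 + K))
O(T, V) = -21*V/8 (O(T, V) = (7*(-16 - 1*(-13))/(47 + 3*(-13)))*V = (7*(-16 + 13)/(47 - 39))*V = (7*(-3)/8)*V = (7*(1/8)*(-3))*V = -21*V/8)
-(391584/(-228723) + O(642, 1/(-688))/(-46030)) = -(391584/(-228723) - 21/8/(-688)/(-46030)) = -(391584*(-1/228723) - 21/8*(-1/688)*(-1/46030)) = -(-130528/76241 + (21/5504)*(-1/46030)) = -(-130528/76241 - 21/253349120) = -1*(-33069155536421/19315590257920) = 33069155536421/19315590257920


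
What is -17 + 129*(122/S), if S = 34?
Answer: 7580/17 ≈ 445.88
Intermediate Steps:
-17 + 129*(122/S) = -17 + 129*(122/34) = -17 + 129*(122*(1/34)) = -17 + 129*(61/17) = -17 + 7869/17 = 7580/17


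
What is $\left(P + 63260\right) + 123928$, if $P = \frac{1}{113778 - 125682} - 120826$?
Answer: $\frac{789973247}{11904} \approx 66362.0$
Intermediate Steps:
$P = - \frac{1438312705}{11904}$ ($P = \frac{1}{-11904} - 120826 = - \frac{1}{11904} - 120826 = - \frac{1438312705}{11904} \approx -1.2083 \cdot 10^{5}$)
$\left(P + 63260\right) + 123928 = \left(- \frac{1438312705}{11904} + 63260\right) + 123928 = - \frac{685265665}{11904} + 123928 = \frac{789973247}{11904}$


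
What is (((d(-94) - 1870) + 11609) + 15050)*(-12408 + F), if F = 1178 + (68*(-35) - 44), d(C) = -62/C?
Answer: -15908466556/47 ≈ -3.3848e+8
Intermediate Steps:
F = -1246 (F = 1178 + (-2380 - 44) = 1178 - 2424 = -1246)
(((d(-94) - 1870) + 11609) + 15050)*(-12408 + F) = (((-62/(-94) - 1870) + 11609) + 15050)*(-12408 - 1246) = (((-62*(-1/94) - 1870) + 11609) + 15050)*(-13654) = (((31/47 - 1870) + 11609) + 15050)*(-13654) = ((-87859/47 + 11609) + 15050)*(-13654) = (457764/47 + 15050)*(-13654) = (1165114/47)*(-13654) = -15908466556/47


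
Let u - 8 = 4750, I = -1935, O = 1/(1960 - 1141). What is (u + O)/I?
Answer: -3896803/1584765 ≈ -2.4589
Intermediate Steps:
O = 1/819 ≈ 0.0012210
u = 4758 (u = 8 + 4750 = 4758)
(u + O)/I = (4758 + 1/819)/(-1935) = (3896803/819)*(-1/1935) = -3896803/1584765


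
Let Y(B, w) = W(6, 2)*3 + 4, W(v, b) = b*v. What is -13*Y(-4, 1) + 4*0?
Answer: -520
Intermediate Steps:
Y(B, w) = 40 (Y(B, w) = (2*6)*3 + 4 = 12*3 + 4 = 36 + 4 = 40)
-13*Y(-4, 1) + 4*0 = -13*40 + 4*0 = -520 + 0 = -520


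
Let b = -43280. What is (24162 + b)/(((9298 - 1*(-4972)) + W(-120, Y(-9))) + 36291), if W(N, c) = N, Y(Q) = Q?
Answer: -19118/50441 ≈ -0.37902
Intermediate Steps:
(24162 + b)/(((9298 - 1*(-4972)) + W(-120, Y(-9))) + 36291) = (24162 - 43280)/(((9298 - 1*(-4972)) - 120) + 36291) = -19118/(((9298 + 4972) - 120) + 36291) = -19118/((14270 - 120) + 36291) = -19118/(14150 + 36291) = -19118/50441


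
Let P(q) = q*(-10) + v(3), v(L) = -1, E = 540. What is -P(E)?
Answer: 5401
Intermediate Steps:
P(q) = -1 - 10*q (P(q) = q*(-10) - 1 = -10*q - 1 = -1 - 10*q)
-P(E) = -(-1 - 10*540) = -(-1 - 5400) = -1*(-5401) = 5401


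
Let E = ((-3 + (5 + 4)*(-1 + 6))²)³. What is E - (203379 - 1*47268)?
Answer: 5488875633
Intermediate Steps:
E = 5489031744 (E = ((-3 + 9*5)²)³ = ((-3 + 45)²)³ = (42²)³ = 1764³ = 5489031744)
E - (203379 - 1*47268) = 5489031744 - (203379 - 1*47268) = 5489031744 - (203379 - 47268) = 5489031744 - 1*156111 = 5489031744 - 156111 = 5488875633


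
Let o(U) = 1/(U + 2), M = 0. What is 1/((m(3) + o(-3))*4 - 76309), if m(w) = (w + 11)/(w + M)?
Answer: -3/228883 ≈ -1.3107e-5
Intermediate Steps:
m(w) = (11 + w)/w (m(w) = (w + 11)/(w + 0) = (11 + w)/w)
o(U) = 1/(2 + U)
1/((m(3) + o(-3))*4 - 76309) = 1/(((11 + 3)/3 + 1/(2 - 3))*4 - 76309) = 1/(((⅓)*14 + 1/(-1))*4 - 76309) = 1/((14/3 - 1)*4 - 76309) = 1/((11/3)*4 - 76309) = 1/(44/3 - 76309) = 1/(-228883/3) = -3/228883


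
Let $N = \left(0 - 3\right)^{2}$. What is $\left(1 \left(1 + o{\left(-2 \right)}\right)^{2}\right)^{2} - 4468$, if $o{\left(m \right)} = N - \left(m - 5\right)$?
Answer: $79053$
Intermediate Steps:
$N = 9$ ($N = \left(-3\right)^{2} = 9$)
$o{\left(m \right)} = 14 - m$ ($o{\left(m \right)} = 9 - \left(m - 5\right) = 9 - \left(-5 + m\right) = 14 - m$)
$\left(1 \left(1 + o{\left(-2 \right)}\right)^{2}\right)^{2} - 4468 = \left(1 \left(1 + \left(14 - -2\right)\right)^{2}\right)^{2} - 4468 = \left(1 \left(1 + \left(14 + 2\right)\right)^{2}\right)^{2} - 4468 = \left(1 \left(1 + 16\right)^{2}\right)^{2} - 4468 = \left(1 \cdot 17^{2}\right)^{2} - 4468 = \left(1 \cdot 289\right)^{2} - 4468 = 289^{2} - 4468 = 83521 - 4468 = 79053$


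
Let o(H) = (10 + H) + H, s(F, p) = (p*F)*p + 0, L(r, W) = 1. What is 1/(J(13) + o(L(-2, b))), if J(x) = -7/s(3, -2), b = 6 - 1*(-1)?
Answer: 12/137 ≈ 0.087591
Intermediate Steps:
b = 7 (b = 6 + 1 = 7)
s(F, p) = F*p² (s(F, p) = (F*p)*p + 0 = F*p² + 0 = F*p²)
o(H) = 10 + 2*H
J(x) = -7/12 (J(x) = -7/(3*(-2)²) = -7/(3*4) = -7/12)
1/(J(13) + o(L(-2, b))) = 1/(-7/12 + (10 + 2*1)) = 1/(-7/12 + (10 + 2)) = 1/(-7/12 + 12) = 1/(137/12) = 12/137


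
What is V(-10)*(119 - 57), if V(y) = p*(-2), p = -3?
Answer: 372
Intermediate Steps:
V(y) = 6 (V(y) = -3*(-2) = 6)
V(-10)*(119 - 57) = 6*(119 - 57) = 6*62 = 372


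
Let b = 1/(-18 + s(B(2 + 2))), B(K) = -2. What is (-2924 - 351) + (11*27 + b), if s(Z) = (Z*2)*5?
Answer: -113165/38 ≈ -2978.0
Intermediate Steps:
s(Z) = 10*Z (s(Z) = (2*Z)*5 = 10*Z)
b = -1/38 (b = 1/(-18 + 10*(-2)) = 1/(-18 - 20) = 1/(-38) = -1/38 ≈ -0.026316)
(-2924 - 351) + (11*27 + b) = (-2924 - 351) + (11*27 - 1/38) = -3275 + (297 - 1/38) = -3275 + 11285/38 = -113165/38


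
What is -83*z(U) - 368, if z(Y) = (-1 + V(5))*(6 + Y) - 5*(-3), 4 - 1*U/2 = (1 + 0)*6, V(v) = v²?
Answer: -5597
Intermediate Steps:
U = -4 (U = 8 - 2*(1 + 0)*6 = 8 - 2*6 = 8 - 12 = -4)
z(Y) = 159 + 24*Y (z(Y) = (-1 + 5²)*(6 + Y) - 5*(-3) = (-1 + 25)*(6 + Y) + 15 = 24*(6 + Y) + 15 = (144 + 24*Y) + 15 = 159 + 24*Y)
-83*z(U) - 368 = -83*(159 + 24*(-4)) - 368 = -83*(159 - 96) - 368 = -83*63 - 368 = -5229 - 368 = -5597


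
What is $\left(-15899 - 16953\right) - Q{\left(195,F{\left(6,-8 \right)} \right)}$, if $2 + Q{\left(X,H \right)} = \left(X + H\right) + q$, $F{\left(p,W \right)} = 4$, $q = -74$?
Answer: $-32975$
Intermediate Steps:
$Q{\left(X,H \right)} = -76 + H + X$ ($Q{\left(X,H \right)} = -2 - \left(74 - H - X\right) = -2 + \left(-74 + H + X\right) = -76 + H + X$)
$\left(-15899 - 16953\right) - Q{\left(195,F{\left(6,-8 \right)} \right)} = \left(-15899 - 16953\right) - \left(-76 + 4 + 195\right) = \left(-15899 - 16953\right) - 123 = -32852 - 123 = -32975$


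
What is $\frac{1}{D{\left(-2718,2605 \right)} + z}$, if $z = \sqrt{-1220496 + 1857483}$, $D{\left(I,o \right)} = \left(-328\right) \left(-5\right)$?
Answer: $\frac{1640}{2052613} - \frac{\sqrt{636987}}{2052613} \approx 0.00041015$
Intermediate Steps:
$D{\left(I,o \right)} = 1640$
$z = \sqrt{636987} \approx 798.11$
$\frac{1}{D{\left(-2718,2605 \right)} + z} = \frac{1}{1640 + \sqrt{636987}}$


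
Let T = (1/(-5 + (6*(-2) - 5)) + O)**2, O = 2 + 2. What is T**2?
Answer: 57289761/234256 ≈ 244.56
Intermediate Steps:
O = 4
T = 7569/484 (T = (1/(-5 + (6*(-2) - 5)) + 4)**2 = (1/(-5 + (-12 - 5)) + 4)**2 = (1/(-5 - 17) + 4)**2 = (1/(-22) + 4)**2 = (-1/22 + 4)**2 = (87/22)**2 = 7569/484 ≈ 15.638)
T**2 = (7569/484)**2 = 57289761/234256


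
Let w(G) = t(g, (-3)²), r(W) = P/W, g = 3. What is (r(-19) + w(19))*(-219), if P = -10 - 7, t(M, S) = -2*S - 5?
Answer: 91980/19 ≈ 4841.1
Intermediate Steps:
t(M, S) = -5 - 2*S
P = -17
r(W) = -17/W
w(G) = -23 (w(G) = -5 - 2*(-3)² = -5 - 2*9 = -5 - 18 = -23)
(r(-19) + w(19))*(-219) = (-17/(-19) - 23)*(-219) = (-17*(-1/19) - 23)*(-219) = (17/19 - 23)*(-219) = -420/19*(-219) = 91980/19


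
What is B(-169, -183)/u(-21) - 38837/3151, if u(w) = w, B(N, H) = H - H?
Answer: -38837/3151 ≈ -12.325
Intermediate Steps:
B(N, H) = 0
B(-169, -183)/u(-21) - 38837/3151 = 0/(-21) - 38837/3151 = 0*(-1/21) - 38837*1/3151 = 0 - 38837/3151 = -38837/3151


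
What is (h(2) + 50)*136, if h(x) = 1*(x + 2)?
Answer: 7344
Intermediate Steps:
h(x) = 2 + x (h(x) = 1*(2 + x) = 2 + x)
(h(2) + 50)*136 = ((2 + 2) + 50)*136 = (4 + 50)*136 = 54*136 = 7344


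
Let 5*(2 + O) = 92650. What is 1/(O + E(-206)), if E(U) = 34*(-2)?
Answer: 1/18460 ≈ 5.4171e-5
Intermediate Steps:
O = 18528 (O = -2 + (⅕)*92650 = -2 + 18530 = 18528)
E(U) = -68
1/(O + E(-206)) = 1/(18528 - 68) = 1/18460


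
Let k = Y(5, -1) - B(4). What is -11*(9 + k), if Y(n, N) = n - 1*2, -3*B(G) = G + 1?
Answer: -451/3 ≈ -150.33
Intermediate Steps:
B(G) = -⅓ - G/3 (B(G) = -(G + 1)/3 = -(1 + G)/3 = -⅓ - G/3)
Y(n, N) = -2 + n (Y(n, N) = n - 2 = -2 + n)
k = 14/3 (k = (-2 + 5) - (-⅓ - ⅓*4) = 3 - (-⅓ - 4/3) = 3 - 1*(-5/3) = 3 + 5/3 = 14/3 ≈ 4.6667)
-11*(9 + k) = -11*(9 + 14/3) = -11*41/3 = -451/3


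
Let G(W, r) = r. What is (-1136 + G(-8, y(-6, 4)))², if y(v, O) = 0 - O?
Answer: 1299600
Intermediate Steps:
y(v, O) = -O
(-1136 + G(-8, y(-6, 4)))² = (-1136 - 1*4)² = (-1136 - 4)² = (-1140)² = 1299600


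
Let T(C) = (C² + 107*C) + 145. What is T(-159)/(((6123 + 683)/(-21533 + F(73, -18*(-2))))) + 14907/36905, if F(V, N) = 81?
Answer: -3330176682869/125587715 ≈ -26517.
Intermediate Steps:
T(C) = 145 + C² + 107*C
T(-159)/(((6123 + 683)/(-21533 + F(73, -18*(-2))))) + 14907/36905 = (145 + (-159)² + 107*(-159))/(((6123 + 683)/(-21533 + 81))) + 14907/36905 = (145 + 25281 - 17013)/((6806/(-21452))) + 14907*(1/36905) = 8413/((6806*(-1/21452))) + 14907/36905 = 8413/(-3403/10726) + 14907/36905 = 8413*(-10726/3403) + 14907/36905 = -90237838/3403 + 14907/36905 = -3330176682869/125587715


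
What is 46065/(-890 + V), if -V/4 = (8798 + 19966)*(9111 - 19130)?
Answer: 46065/1152745174 ≈ 3.9961e-5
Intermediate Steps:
V = 1152746064 (V = -4*(8798 + 19966)*(9111 - 19130) = -115056*(-10019) = -4*(-288186516) = 1152746064)
46065/(-890 + V) = 46065/(-890 + 1152746064) = 46065/1152745174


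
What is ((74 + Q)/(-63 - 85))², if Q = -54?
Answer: 25/1369 ≈ 0.018261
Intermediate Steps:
((74 + Q)/(-63 - 85))² = ((74 - 54)/(-63 - 85))² = (20/(-148))² = (20*(-1/148))² = (-5/37)² = 25/1369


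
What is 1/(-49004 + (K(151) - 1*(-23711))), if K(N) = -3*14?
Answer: -1/25335 ≈ -3.9471e-5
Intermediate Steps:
K(N) = -42
1/(-49004 + (K(151) - 1*(-23711))) = 1/(-49004 + (-42 - 1*(-23711))) = 1/(-49004 + (-42 + 23711)) = 1/(-49004 + 23669) = 1/(-25335) = -1/25335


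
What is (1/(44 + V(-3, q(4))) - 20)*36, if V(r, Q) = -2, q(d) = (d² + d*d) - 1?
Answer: -5034/7 ≈ -719.14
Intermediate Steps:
q(d) = -1 + 2*d² (q(d) = (d² + d²) - 1 = 2*d² - 1 = -1 + 2*d²)
(1/(44 + V(-3, q(4))) - 20)*36 = (1/(44 - 2) - 20)*36 = (1/42 - 20)*36 = -839/42*36 = -5034/7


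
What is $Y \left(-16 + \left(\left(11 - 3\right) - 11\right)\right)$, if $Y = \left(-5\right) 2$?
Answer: $190$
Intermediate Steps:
$Y = -10$
$Y \left(-16 + \left(\left(11 - 3\right) - 11\right)\right) = - 10 \left(-16 + \left(\left(11 - 3\right) - 11\right)\right) = - 10 \left(-16 + \left(8 - 11\right)\right) = - 10 \left(-16 - 3\right) = \left(-10\right) \left(-19\right) = 190$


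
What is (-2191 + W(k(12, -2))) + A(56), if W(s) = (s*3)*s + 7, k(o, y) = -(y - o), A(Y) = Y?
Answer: -1540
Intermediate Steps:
k(o, y) = o - y
W(s) = 7 + 3*s² (W(s) = (3*s)*s + 7 = 3*s² + 7 = 7 + 3*s²)
(-2191 + W(k(12, -2))) + A(56) = (-2191 + (7 + 3*(12 - 1*(-2))²)) + 56 = (-2191 + (7 + 3*(12 + 2)²)) + 56 = (-2191 + (7 + 3*14²)) + 56 = (-2191 + (7 + 3*196)) + 56 = (-2191 + (7 + 588)) + 56 = (-2191 + 595) + 56 = -1596 + 56 = -1540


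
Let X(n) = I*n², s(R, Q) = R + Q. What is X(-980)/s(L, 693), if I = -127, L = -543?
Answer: -2439416/3 ≈ -8.1314e+5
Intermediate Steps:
s(R, Q) = Q + R
X(n) = -127*n²
X(-980)/s(L, 693) = (-127*(-980)²)/(693 - 543) = -127*960400/150 = -121970800*1/150 = -2439416/3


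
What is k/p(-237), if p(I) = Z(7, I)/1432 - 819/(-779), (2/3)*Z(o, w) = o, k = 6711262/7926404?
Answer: 3743300338168/4680492021975 ≈ 0.79977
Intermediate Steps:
k = 3355631/3963202 (k = 6711262*(1/7926404) = 3355631/3963202 ≈ 0.84670)
Z(o, w) = 3*o/2
p(I) = 2361975/2231056 (p(I) = ((3/2)*7)/1432 - 819/(-779) = (21/2)*(1/1432) - 819*(-1/779) = 21/2864 + 819/779 = 2361975/2231056)
k/p(-237) = 3355631/(3963202*(2361975/2231056)) = (3355631/3963202)*(2231056/2361975) = 3743300338168/4680492021975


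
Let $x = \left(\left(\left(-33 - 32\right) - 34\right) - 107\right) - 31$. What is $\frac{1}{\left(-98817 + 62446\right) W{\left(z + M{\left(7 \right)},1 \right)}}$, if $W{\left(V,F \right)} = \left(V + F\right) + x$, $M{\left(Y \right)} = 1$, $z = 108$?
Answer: $\frac{1}{4619117} \approx 2.1649 \cdot 10^{-7}$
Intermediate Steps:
$x = -237$ ($x = \left(\left(-65 - 34\right) - 107\right) - 31 = \left(-99 - 107\right) - 31 = -206 - 31 = -237$)
$W{\left(V,F \right)} = -237 + F + V$ ($W{\left(V,F \right)} = \left(V + F\right) - 237 = \left(F + V\right) - 237 = -237 + F + V$)
$\frac{1}{\left(-98817 + 62446\right) W{\left(z + M{\left(7 \right)},1 \right)}} = \frac{1}{\left(-98817 + 62446\right) \left(-237 + 1 + \left(108 + 1\right)\right)} = \frac{1}{\left(-36371\right) \left(-237 + 1 + 109\right)} = - \frac{1}{36371 \left(-127\right)} = \left(- \frac{1}{36371}\right) \left(- \frac{1}{127}\right) = \frac{1}{4619117}$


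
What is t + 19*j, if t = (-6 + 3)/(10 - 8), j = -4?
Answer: -155/2 ≈ -77.500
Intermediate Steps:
t = -3/2 ≈ -1.5000
t + 19*j = -3/2 + 19*(-4) = -3/2 - 76 = -155/2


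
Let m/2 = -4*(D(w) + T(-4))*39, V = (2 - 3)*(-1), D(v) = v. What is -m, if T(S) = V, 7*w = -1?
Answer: 1872/7 ≈ 267.43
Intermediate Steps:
w = -⅐ (w = (⅐)*(-1) = -⅐ ≈ -0.14286)
V = 1 (V = -1*(-1) = 1)
T(S) = 1
m = -1872/7 (m = 2*(-4*(-⅐ + 1)*39) = 2*(-4*6/7*39) = 2*(-24/7*39) = 2*(-936/7) = -1872/7 ≈ -267.43)
-m = -1*(-1872/7) = 1872/7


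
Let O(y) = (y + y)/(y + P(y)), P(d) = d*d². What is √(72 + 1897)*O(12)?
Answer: 2*√1969/145 ≈ 0.61205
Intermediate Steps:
P(d) = d³
O(y) = 2*y/(y + y³) (O(y) = (y + y)/(y + y³) = (2*y)/(y + y³) = 2*y/(y + y³))
√(72 + 1897)*O(12) = √(72 + 1897)*(2/(1 + 12²)) = √1969*(2/(1 + 144)) = √1969*(2/145) = 2*√1969/145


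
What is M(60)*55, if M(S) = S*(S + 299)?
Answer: 1184700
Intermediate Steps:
M(S) = S*(299 + S)
M(60)*55 = (60*(299 + 60))*55 = (60*359)*55 = 21540*55 = 1184700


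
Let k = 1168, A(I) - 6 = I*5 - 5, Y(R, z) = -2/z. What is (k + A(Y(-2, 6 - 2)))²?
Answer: 5442889/4 ≈ 1.3607e+6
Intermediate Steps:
A(I) = 1 + 5*I (A(I) = 6 + (I*5 - 5) = 6 + (5*I - 5) = 6 + (-5 + 5*I) = 1 + 5*I)
(k + A(Y(-2, 6 - 2)))² = (1168 + (1 + 5*(-2/(6 - 2))))² = (1168 + (1 + 5*(-2/4)))² = (1168 + (1 + 5*(-2*¼)))² = (1168 + (1 + 5*(-½)))² = (1168 + (1 - 5/2))² = (1168 - 3/2)² = (2333/2)² = 5442889/4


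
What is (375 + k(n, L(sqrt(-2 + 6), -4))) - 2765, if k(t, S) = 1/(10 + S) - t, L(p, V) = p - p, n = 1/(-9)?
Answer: -215081/90 ≈ -2389.8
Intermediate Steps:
n = -1/9 ≈ -0.11111
L(p, V) = 0
(375 + k(n, L(sqrt(-2 + 6), -4))) - 2765 = (375 + (1 - 10*(-1/9) - 1*0*(-1/9))/(10 + 0)) - 2765 = (375 + (1 + 10/9 + 0)/10) - 2765 = (375 + (1/10)*(19/9)) - 2765 = (375 + 19/90) - 2765 = 33769/90 - 2765 = -215081/90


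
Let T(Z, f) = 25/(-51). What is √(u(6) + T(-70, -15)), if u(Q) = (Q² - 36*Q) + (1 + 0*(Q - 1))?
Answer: I*√466854/51 ≈ 13.397*I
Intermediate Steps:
u(Q) = 1 + Q² - 36*Q (u(Q) = (Q² - 36*Q) + (1 + 0*(-1 + Q)) = (Q² - 36*Q) + (1 + 0) = (Q² - 36*Q) + 1 = 1 + Q² - 36*Q)
T(Z, f) = -25/51 (T(Z, f) = 25*(-1/51) = -25/51)
√(u(6) + T(-70, -15)) = √((1 + 6² - 36*6) - 25/51) = √((1 + 36 - 216) - 25/51) = √(-179 - 25/51) = √(-9154/51) = I*√466854/51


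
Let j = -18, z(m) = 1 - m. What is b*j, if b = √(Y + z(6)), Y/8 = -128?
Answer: -126*I*√21 ≈ -577.4*I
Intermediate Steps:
Y = -1024 (Y = 8*(-128) = -1024)
b = 7*I*√21 (b = √(-1024 + (1 - 1*6)) = √(-1024 + (1 - 6)) = √(-1024 - 5) = √(-1029) = 7*I*√21 ≈ 32.078*I)
b*j = (7*I*√21)*(-18) = -126*I*√21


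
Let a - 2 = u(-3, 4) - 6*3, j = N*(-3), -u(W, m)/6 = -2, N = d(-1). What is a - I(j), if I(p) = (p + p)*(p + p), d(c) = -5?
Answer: -904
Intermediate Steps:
N = -5
u(W, m) = 12 (u(W, m) = -6*(-2) = 12)
j = 15 (j = -5*(-3) = 15)
I(p) = 4*p² (I(p) = (2*p)*(2*p) = 4*p²)
a = -4 (a = 2 + (12 - 6*3) = 2 + (12 - 18) = 2 - 6 = -4)
a - I(j) = -4 - 4*15² = -4 - 4*225 = -4 - 1*900 = -4 - 900 = -904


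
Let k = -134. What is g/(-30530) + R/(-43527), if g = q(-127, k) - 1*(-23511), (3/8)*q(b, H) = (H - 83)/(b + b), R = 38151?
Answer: -277902986341/168767672370 ≈ -1.6467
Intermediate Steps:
q(b, H) = 4*(-83 + H)/(3*b) (q(b, H) = 8*((H - 83)/(b + b))/3 = 8*((-83 + H)/((2*b)))/3 = 8*((-83 + H)*(1/(2*b)))/3 = 8*((-83 + H)/(2*b))/3 = 4*(-83 + H)/(3*b))
g = 8958559/381 (g = (4/3)*(-83 - 134)/(-127) - 1*(-23511) = (4/3)*(-1/127)*(-217) + 23511 = 868/381 + 23511 = 8958559/381 ≈ 23513.)
g/(-30530) + R/(-43527) = (8958559/381)/(-30530) + 38151/(-43527) = (8958559/381)*(-1/30530) + 38151*(-1/43527) = -8958559/11631930 - 12717/14509 = -277902986341/168767672370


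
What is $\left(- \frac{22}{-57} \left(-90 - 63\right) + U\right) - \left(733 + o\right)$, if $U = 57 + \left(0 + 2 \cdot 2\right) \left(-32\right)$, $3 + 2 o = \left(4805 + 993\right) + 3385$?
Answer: $- \frac{103608}{19} \approx -5453.1$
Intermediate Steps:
$o = 4590$ ($o = - \frac{3}{2} + \frac{\left(4805 + 993\right) + 3385}{2} = - \frac{3}{2} + \frac{5798 + 3385}{2} = - \frac{3}{2} + \frac{1}{2} \cdot 9183 = - \frac{3}{2} + \frac{9183}{2} = 4590$)
$U = -71$ ($U = 57 + \left(0 + 4\right) \left(-32\right) = 57 + 4 \left(-32\right) = 57 - 128 = -71$)
$\left(- \frac{22}{-57} \left(-90 - 63\right) + U\right) - \left(733 + o\right) = \left(- \frac{22}{-57} \left(-90 - 63\right) - 71\right) - 5323 = \left(\left(-22\right) \left(- \frac{1}{57}\right) \left(-153\right) - 71\right) - 5323 = \left(\frac{22}{57} \left(-153\right) - 71\right) - 5323 = \left(- \frac{1122}{19} - 71\right) - 5323 = - \frac{2471}{19} - 5323 = - \frac{103608}{19}$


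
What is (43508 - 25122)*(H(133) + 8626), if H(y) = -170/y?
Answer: 21090359968/133 ≈ 1.5857e+8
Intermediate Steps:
(43508 - 25122)*(H(133) + 8626) = (43508 - 25122)*(-170/133 + 8626) = 18386*(-170*1/133 + 8626) = 18386*(-170/133 + 8626) = 18386*(1147088/133) = 21090359968/133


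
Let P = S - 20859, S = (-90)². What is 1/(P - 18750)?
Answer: -1/31509 ≈ -3.1737e-5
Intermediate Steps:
S = 8100
P = -12759 (P = 8100 - 20859 = -12759)
1/(P - 18750) = 1/(-12759 - 18750) = 1/(-31509) = -1/31509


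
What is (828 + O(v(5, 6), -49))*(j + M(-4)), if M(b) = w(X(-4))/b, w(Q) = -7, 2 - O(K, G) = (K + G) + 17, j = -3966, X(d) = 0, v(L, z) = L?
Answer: -13589449/4 ≈ -3.3974e+6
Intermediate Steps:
O(K, G) = -15 - G - K (O(K, G) = 2 - ((K + G) + 17) = 2 - ((G + K) + 17) = 2 - (17 + G + K) = 2 + (-17 - G - K) = -15 - G - K)
M(b) = -7/b
(828 + O(v(5, 6), -49))*(j + M(-4)) = (828 + (-15 - 1*(-49) - 1*5))*(-3966 - 7/(-4)) = (828 + (-15 + 49 - 5))*(-3966 - 7*(-1/4)) = (828 + 29)*(-3966 + 7/4) = 857*(-15857/4) = -13589449/4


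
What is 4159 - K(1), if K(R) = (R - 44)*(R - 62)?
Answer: 1536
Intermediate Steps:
K(R) = (-62 + R)*(-44 + R) (K(R) = (-44 + R)*(-62 + R) = (-62 + R)*(-44 + R))
4159 - K(1) = 4159 - (2728 + 1² - 106*1) = 4159 - (2728 + 1 - 106) = 4159 - 1*2623 = 4159 - 2623 = 1536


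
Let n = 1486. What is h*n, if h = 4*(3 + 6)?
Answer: 53496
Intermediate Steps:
h = 36 (h = 4*9 = 36)
h*n = 36*1486 = 53496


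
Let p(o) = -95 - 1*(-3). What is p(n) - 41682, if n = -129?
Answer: -41774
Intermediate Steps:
p(o) = -92 (p(o) = -95 + 3 = -92)
p(n) - 41682 = -92 - 41682 = -41774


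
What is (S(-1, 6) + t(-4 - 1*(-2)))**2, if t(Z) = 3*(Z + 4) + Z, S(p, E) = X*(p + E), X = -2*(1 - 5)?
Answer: 1936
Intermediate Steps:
X = 8 (X = -2*(-4) = 8)
S(p, E) = 8*E + 8*p (S(p, E) = 8*(p + E) = 8*(E + p) = 8*E + 8*p)
t(Z) = 12 + 4*Z (t(Z) = 3*(4 + Z) + Z = (12 + 3*Z) + Z = 12 + 4*Z)
(S(-1, 6) + t(-4 - 1*(-2)))**2 = ((8*6 + 8*(-1)) + (12 + 4*(-4 - 1*(-2))))**2 = ((48 - 8) + (12 + 4*(-4 + 2)))**2 = (40 + (12 + 4*(-2)))**2 = (40 + (12 - 8))**2 = (40 + 4)**2 = 44**2 = 1936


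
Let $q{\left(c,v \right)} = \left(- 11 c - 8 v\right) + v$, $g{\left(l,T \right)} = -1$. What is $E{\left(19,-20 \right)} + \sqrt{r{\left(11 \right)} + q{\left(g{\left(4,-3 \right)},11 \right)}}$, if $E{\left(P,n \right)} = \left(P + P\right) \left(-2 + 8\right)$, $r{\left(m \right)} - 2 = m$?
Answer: $228 + i \sqrt{53} \approx 228.0 + 7.2801 i$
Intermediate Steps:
$r{\left(m \right)} = 2 + m$
$E{\left(P,n \right)} = 12 P$ ($E{\left(P,n \right)} = 2 P 6 = 12 P$)
$q{\left(c,v \right)} = - 11 c - 7 v$
$E{\left(19,-20 \right)} + \sqrt{r{\left(11 \right)} + q{\left(g{\left(4,-3 \right)},11 \right)}} = 12 \cdot 19 + \sqrt{\left(2 + 11\right) - 66} = 228 + \sqrt{13 + \left(11 - 77\right)} = 228 + \sqrt{13 - 66} = 228 + \sqrt{-53} = 228 + i \sqrt{53}$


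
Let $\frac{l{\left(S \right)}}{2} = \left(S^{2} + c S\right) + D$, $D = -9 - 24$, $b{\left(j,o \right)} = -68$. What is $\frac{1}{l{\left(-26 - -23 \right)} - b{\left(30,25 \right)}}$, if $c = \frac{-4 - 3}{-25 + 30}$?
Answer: $\frac{5}{142} \approx 0.035211$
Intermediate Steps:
$c = - \frac{7}{5} \approx -1.4$
$D = -33$
$l{\left(S \right)} = -66 + 2 S^{2} - \frac{14 S}{5}$ ($l{\left(S \right)} = 2 \left(\left(S^{2} - \frac{7 S}{5}\right) - 33\right) = 2 \left(-33 + S^{2} - \frac{7 S}{5}\right) = -66 + 2 S^{2} - \frac{14 S}{5}$)
$\frac{1}{l{\left(-26 - -23 \right)} - b{\left(30,25 \right)}} = \frac{1}{\left(-66 + 2 \left(-26 - -23\right)^{2} - \frac{14 \left(-26 - -23\right)}{5}\right) - -68} = \frac{1}{\left(-66 + 2 \left(-26 + 23\right)^{2} - \frac{14 \left(-26 + 23\right)}{5}\right) + 68} = \frac{1}{\left(-66 + 2 \left(-3\right)^{2} - - \frac{42}{5}\right) + 68} = \frac{1}{\left(-66 + 2 \cdot 9 + \frac{42}{5}\right) + 68} = \frac{1}{\left(-66 + 18 + \frac{42}{5}\right) + 68} = \frac{1}{- \frac{198}{5} + 68} = \frac{1}{\frac{142}{5}} = \frac{5}{142}$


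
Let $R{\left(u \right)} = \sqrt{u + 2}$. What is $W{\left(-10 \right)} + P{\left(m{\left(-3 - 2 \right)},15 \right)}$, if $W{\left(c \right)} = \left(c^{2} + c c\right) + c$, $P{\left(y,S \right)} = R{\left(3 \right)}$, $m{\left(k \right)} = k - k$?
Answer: $190 + \sqrt{5} \approx 192.24$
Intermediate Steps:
$R{\left(u \right)} = \sqrt{2 + u}$
$m{\left(k \right)} = 0$
$P{\left(y,S \right)} = \sqrt{5}$ ($P{\left(y,S \right)} = \sqrt{2 + 3} = \sqrt{5}$)
$W{\left(c \right)} = c + 2 c^{2}$ ($W{\left(c \right)} = \left(c^{2} + c^{2}\right) + c = 2 c^{2} + c = c + 2 c^{2}$)
$W{\left(-10 \right)} + P{\left(m{\left(-3 - 2 \right)},15 \right)} = - 10 \left(1 + 2 \left(-10\right)\right) + \sqrt{5} = - 10 \left(1 - 20\right) + \sqrt{5} = \left(-10\right) \left(-19\right) + \sqrt{5} = 190 + \sqrt{5}$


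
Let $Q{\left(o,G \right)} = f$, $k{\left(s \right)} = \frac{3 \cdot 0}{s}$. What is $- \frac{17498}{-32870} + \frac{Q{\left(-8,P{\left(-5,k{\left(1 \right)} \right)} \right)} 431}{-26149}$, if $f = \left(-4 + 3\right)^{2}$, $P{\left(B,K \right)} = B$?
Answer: $\frac{221694116}{429758815} \approx 0.51586$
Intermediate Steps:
$k{\left(s \right)} = 0$ ($k{\left(s \right)} = \frac{0}{s} = 0$)
$f = 1$ ($f = \left(-1\right)^{2} = 1$)
$Q{\left(o,G \right)} = 1$
$- \frac{17498}{-32870} + \frac{Q{\left(-8,P{\left(-5,k{\left(1 \right)} \right)} \right)} 431}{-26149} = - \frac{17498}{-32870} + \frac{1 \cdot 431}{-26149} = \left(-17498\right) \left(- \frac{1}{32870}\right) + 431 \left(- \frac{1}{26149}\right) = \frac{8749}{16435} - \frac{431}{26149} = \frac{221694116}{429758815}$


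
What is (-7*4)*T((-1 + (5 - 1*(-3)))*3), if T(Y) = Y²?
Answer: -12348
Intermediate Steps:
(-7*4)*T((-1 + (5 - 1*(-3)))*3) = (-7*4)*((-1 + (5 - 1*(-3)))*3)² = -28*9*(-1 + (5 + 3))² = -28*9*(-1 + 8)² = -28*(7*3)² = -28*21² = -28*441 = -12348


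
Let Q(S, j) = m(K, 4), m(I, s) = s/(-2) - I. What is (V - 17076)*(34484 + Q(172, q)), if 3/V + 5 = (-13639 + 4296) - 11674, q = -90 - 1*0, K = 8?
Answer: -6187594761975/10511 ≈ -5.8868e+8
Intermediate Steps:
q = -90 (q = -90 + 0 = -90)
V = -3/21022 (V = 3/(-5 + ((-13639 + 4296) - 11674)) = 3/(-5 + (-9343 - 11674)) = 3/(-5 - 21017) = 3/(-21022) = 3*(-1/21022) = -3/21022 ≈ -0.00014271)
m(I, s) = -I - s/2 (m(I, s) = s*(-½) - I = -s/2 - I = -I - s/2)
Q(S, j) = -10 (Q(S, j) = -1*8 - ½*4 = -8 - 2 = -10)
(V - 17076)*(34484 + Q(172, q)) = (-3/21022 - 17076)*(34484 - 10) = -358971675/21022*34474 = -6187594761975/10511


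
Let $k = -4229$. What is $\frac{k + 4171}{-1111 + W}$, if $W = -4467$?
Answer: $\frac{29}{2789} \approx 0.010398$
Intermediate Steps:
$\frac{k + 4171}{-1111 + W} = \frac{-4229 + 4171}{-1111 - 4467} = - \frac{58}{-5578} = \left(-58\right) \left(- \frac{1}{5578}\right) = \frac{29}{2789}$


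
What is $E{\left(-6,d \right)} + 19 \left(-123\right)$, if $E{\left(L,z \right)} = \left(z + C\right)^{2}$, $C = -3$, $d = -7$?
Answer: $-2237$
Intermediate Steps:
$E{\left(L,z \right)} = \left(-3 + z\right)^{2}$ ($E{\left(L,z \right)} = \left(z - 3\right)^{2} = \left(-3 + z\right)^{2}$)
$E{\left(-6,d \right)} + 19 \left(-123\right) = \left(-3 - 7\right)^{2} + 19 \left(-123\right) = \left(-10\right)^{2} - 2337 = 100 - 2337 = -2237$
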